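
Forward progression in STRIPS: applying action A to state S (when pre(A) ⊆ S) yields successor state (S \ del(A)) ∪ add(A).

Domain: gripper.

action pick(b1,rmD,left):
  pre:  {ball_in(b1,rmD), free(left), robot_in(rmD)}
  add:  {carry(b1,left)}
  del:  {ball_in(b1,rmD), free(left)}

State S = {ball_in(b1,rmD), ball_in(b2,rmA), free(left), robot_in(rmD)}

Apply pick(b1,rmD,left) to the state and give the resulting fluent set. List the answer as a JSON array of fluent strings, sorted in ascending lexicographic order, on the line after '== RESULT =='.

Progress:
  pre ⊆ S: {ball_in(b1,rmD), free(left), robot_in(rmD)} ⊆ S  — applicable
  S \ del = {ball_in(b2,rmA), robot_in(rmD)}
  ∪ add   = {ball_in(b2,rmA), carry(b1,left), robot_in(rmD)}

== RESULT ==
["ball_in(b2,rmA)", "carry(b1,left)", "robot_in(rmD)"]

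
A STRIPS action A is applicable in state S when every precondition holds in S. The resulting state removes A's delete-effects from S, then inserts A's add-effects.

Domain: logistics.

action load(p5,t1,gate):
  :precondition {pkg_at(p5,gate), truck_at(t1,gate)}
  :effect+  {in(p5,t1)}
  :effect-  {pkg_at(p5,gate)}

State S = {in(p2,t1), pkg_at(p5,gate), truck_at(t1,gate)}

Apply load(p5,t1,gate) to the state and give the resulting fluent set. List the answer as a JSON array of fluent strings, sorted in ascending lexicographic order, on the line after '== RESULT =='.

Compute (S \ del) ∪ add:
  pre ⊆ S: {pkg_at(p5,gate), truck_at(t1,gate)} ⊆ S  — applicable
  S \ del = {in(p2,t1), truck_at(t1,gate)}
  ∪ add   = {in(p2,t1), in(p5,t1), truck_at(t1,gate)}

== RESULT ==
["in(p2,t1)", "in(p5,t1)", "truck_at(t1,gate)"]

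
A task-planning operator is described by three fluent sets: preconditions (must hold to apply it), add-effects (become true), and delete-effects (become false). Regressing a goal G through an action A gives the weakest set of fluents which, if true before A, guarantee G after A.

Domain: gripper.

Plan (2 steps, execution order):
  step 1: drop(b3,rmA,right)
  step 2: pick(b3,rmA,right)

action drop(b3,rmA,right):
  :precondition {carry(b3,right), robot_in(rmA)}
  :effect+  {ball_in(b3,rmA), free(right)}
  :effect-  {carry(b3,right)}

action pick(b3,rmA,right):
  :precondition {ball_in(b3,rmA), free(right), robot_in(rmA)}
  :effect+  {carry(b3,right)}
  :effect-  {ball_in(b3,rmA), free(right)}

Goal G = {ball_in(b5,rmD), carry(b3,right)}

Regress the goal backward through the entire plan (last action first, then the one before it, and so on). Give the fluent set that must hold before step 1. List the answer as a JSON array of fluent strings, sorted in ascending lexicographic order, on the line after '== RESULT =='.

Regress step by step:
  through step 2 (pick(b3,rmA,right)): drop {carry(b3,right)}, keep {ball_in(b5,rmD)}, require {ball_in(b3,rmA), free(right), robot_in(rmA)}
    → {ball_in(b3,rmA), ball_in(b5,rmD), free(right), robot_in(rmA)}
  through step 1 (drop(b3,rmA,right)): drop {ball_in(b3,rmA), free(right)}, keep {ball_in(b5,rmD), robot_in(rmA)}, require {carry(b3,right), robot_in(rmA)}
    → {ball_in(b5,rmD), carry(b3,right), robot_in(rmA)}

== RESULT ==
["ball_in(b5,rmD)", "carry(b3,right)", "robot_in(rmA)"]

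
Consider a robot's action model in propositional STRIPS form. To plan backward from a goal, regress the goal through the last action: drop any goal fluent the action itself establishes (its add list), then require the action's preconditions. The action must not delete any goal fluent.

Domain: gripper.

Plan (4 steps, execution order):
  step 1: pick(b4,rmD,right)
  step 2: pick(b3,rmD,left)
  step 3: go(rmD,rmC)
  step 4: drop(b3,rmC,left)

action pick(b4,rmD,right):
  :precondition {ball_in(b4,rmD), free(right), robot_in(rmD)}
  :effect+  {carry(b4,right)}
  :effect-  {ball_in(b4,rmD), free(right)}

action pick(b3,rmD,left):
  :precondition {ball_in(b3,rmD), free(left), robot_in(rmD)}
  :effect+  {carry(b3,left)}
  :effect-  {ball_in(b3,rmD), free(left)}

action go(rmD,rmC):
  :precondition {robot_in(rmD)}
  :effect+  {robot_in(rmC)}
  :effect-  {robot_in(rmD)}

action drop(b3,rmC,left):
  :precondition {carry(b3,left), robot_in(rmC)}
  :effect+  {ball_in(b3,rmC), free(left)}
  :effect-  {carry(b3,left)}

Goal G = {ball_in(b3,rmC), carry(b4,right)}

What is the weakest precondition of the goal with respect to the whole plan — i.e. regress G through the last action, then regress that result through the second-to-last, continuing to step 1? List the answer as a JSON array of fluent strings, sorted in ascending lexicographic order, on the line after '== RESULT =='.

Work backward from the goal:
  through step 4 (drop(b3,rmC,left)): drop {ball_in(b3,rmC)}, keep {carry(b4,right)}, require {carry(b3,left), robot_in(rmC)}
    → {carry(b3,left), carry(b4,right), robot_in(rmC)}
  through step 3 (go(rmD,rmC)): drop {robot_in(rmC)}, keep {carry(b3,left), carry(b4,right)}, require {robot_in(rmD)}
    → {carry(b3,left), carry(b4,right), robot_in(rmD)}
  through step 2 (pick(b3,rmD,left)): drop {carry(b3,left)}, keep {carry(b4,right), robot_in(rmD)}, require {ball_in(b3,rmD), free(left), robot_in(rmD)}
    → {ball_in(b3,rmD), carry(b4,right), free(left), robot_in(rmD)}
  through step 1 (pick(b4,rmD,right)): drop {carry(b4,right)}, keep {ball_in(b3,rmD), free(left), robot_in(rmD)}, require {ball_in(b4,rmD), free(right), robot_in(rmD)}
    → {ball_in(b3,rmD), ball_in(b4,rmD), free(left), free(right), robot_in(rmD)}

== RESULT ==
["ball_in(b3,rmD)", "ball_in(b4,rmD)", "free(left)", "free(right)", "robot_in(rmD)"]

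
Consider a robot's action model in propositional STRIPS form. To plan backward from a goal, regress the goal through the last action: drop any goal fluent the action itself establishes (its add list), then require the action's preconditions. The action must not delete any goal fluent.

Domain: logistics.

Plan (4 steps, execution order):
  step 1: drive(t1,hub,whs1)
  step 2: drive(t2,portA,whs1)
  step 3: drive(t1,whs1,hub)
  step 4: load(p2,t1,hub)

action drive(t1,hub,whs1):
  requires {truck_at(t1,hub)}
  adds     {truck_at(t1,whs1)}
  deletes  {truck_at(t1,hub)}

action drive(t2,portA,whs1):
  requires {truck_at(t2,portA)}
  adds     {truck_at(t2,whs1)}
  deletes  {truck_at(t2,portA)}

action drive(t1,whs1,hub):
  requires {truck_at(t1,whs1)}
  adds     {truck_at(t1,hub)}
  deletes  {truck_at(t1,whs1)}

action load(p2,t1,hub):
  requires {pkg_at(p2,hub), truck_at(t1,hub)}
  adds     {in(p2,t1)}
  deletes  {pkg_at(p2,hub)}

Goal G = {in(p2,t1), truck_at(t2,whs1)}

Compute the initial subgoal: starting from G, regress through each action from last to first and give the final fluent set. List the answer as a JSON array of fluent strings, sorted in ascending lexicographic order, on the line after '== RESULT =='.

Regress step by step:
  through step 4 (load(p2,t1,hub)): drop {in(p2,t1)}, keep {truck_at(t2,whs1)}, require {pkg_at(p2,hub), truck_at(t1,hub)}
    → {pkg_at(p2,hub), truck_at(t1,hub), truck_at(t2,whs1)}
  through step 3 (drive(t1,whs1,hub)): drop {truck_at(t1,hub)}, keep {pkg_at(p2,hub), truck_at(t2,whs1)}, require {truck_at(t1,whs1)}
    → {pkg_at(p2,hub), truck_at(t1,whs1), truck_at(t2,whs1)}
  through step 2 (drive(t2,portA,whs1)): drop {truck_at(t2,whs1)}, keep {pkg_at(p2,hub), truck_at(t1,whs1)}, require {truck_at(t2,portA)}
    → {pkg_at(p2,hub), truck_at(t1,whs1), truck_at(t2,portA)}
  through step 1 (drive(t1,hub,whs1)): drop {truck_at(t1,whs1)}, keep {pkg_at(p2,hub), truck_at(t2,portA)}, require {truck_at(t1,hub)}
    → {pkg_at(p2,hub), truck_at(t1,hub), truck_at(t2,portA)}

== RESULT ==
["pkg_at(p2,hub)", "truck_at(t1,hub)", "truck_at(t2,portA)"]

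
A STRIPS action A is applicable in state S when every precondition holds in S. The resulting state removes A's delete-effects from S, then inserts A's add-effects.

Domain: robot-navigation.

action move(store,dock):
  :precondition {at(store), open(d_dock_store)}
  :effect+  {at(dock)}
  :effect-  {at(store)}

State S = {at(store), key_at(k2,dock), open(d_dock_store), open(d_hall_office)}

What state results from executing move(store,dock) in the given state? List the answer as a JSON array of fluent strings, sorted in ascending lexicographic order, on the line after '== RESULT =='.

Progress:
  pre ⊆ S: {at(store), open(d_dock_store)} ⊆ S  — applicable
  S \ del = {key_at(k2,dock), open(d_dock_store), open(d_hall_office)}
  ∪ add   = {at(dock), key_at(k2,dock), open(d_dock_store), open(d_hall_office)}

== RESULT ==
["at(dock)", "key_at(k2,dock)", "open(d_dock_store)", "open(d_hall_office)"]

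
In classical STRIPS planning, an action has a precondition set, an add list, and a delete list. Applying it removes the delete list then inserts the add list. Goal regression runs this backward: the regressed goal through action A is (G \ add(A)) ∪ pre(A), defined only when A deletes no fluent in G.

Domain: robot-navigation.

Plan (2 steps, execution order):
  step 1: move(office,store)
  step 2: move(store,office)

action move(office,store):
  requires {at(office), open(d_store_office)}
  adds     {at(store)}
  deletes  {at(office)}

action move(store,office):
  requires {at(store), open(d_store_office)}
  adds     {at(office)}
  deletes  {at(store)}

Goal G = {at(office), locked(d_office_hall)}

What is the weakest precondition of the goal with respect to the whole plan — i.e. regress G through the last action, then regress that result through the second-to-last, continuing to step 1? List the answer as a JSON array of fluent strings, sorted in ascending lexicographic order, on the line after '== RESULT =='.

Work backward from the goal:
  through step 2 (move(store,office)): drop {at(office)}, keep {locked(d_office_hall)}, require {at(store), open(d_store_office)}
    → {at(store), locked(d_office_hall), open(d_store_office)}
  through step 1 (move(office,store)): drop {at(store)}, keep {locked(d_office_hall), open(d_store_office)}, require {at(office), open(d_store_office)}
    → {at(office), locked(d_office_hall), open(d_store_office)}

== RESULT ==
["at(office)", "locked(d_office_hall)", "open(d_store_office)"]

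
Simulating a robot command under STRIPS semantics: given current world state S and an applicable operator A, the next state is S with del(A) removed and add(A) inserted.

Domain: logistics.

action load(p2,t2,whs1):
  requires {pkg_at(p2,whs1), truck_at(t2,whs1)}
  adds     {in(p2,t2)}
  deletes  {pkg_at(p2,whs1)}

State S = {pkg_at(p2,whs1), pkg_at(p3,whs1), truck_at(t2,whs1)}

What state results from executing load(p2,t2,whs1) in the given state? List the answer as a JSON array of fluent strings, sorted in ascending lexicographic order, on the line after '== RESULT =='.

Compute (S \ del) ∪ add:
  pre ⊆ S: {pkg_at(p2,whs1), truck_at(t2,whs1)} ⊆ S  — applicable
  S \ del = {pkg_at(p3,whs1), truck_at(t2,whs1)}
  ∪ add   = {in(p2,t2), pkg_at(p3,whs1), truck_at(t2,whs1)}

== RESULT ==
["in(p2,t2)", "pkg_at(p3,whs1)", "truck_at(t2,whs1)"]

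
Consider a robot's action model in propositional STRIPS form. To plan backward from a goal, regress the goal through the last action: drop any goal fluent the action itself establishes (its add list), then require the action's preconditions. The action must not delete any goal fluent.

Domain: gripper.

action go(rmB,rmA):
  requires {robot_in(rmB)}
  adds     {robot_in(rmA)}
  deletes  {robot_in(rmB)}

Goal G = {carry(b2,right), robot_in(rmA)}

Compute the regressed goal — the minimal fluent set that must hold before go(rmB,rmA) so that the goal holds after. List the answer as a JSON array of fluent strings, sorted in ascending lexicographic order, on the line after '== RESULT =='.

Regress:
  G ∩ del = {}  (empty — regression defined)
  G \ add = {carry(b2,right), robot_in(rmA)} \ {robot_in(rmA)} = {carry(b2,right)}
  ∪ pre   = {carry(b2,right)} ∪ {robot_in(rmB)}
          = {carry(b2,right), robot_in(rmB)}

== RESULT ==
["carry(b2,right)", "robot_in(rmB)"]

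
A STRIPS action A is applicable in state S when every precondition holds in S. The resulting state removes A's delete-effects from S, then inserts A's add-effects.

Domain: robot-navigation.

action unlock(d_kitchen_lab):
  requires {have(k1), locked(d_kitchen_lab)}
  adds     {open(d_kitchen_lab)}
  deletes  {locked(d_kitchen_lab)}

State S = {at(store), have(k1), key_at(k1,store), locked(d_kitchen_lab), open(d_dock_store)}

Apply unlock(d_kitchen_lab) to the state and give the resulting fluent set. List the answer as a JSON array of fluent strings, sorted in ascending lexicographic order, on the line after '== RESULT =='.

Compute (S \ del) ∪ add:
  pre ⊆ S: {have(k1), locked(d_kitchen_lab)} ⊆ S  — applicable
  S \ del = {at(store), have(k1), key_at(k1,store), open(d_dock_store)}
  ∪ add   = {at(store), have(k1), key_at(k1,store), open(d_dock_store), open(d_kitchen_lab)}

== RESULT ==
["at(store)", "have(k1)", "key_at(k1,store)", "open(d_dock_store)", "open(d_kitchen_lab)"]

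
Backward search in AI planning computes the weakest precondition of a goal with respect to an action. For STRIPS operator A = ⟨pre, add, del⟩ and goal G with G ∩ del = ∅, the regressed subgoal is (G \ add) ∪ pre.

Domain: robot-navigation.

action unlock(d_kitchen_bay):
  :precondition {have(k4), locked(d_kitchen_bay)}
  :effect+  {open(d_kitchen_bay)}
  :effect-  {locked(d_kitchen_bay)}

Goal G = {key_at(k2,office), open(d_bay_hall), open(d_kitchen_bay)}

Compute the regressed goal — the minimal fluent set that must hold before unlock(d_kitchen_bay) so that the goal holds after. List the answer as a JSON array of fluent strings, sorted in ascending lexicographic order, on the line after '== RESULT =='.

Compute (G \ add) ∪ pre:
  G ∩ del = {}  (empty — regression defined)
  G \ add = {key_at(k2,office), open(d_bay_hall), open(d_kitchen_bay)} \ {open(d_kitchen_bay)} = {key_at(k2,office), open(d_bay_hall)}
  ∪ pre   = {key_at(k2,office), open(d_bay_hall)} ∪ {have(k4), locked(d_kitchen_bay)}
          = {have(k4), key_at(k2,office), locked(d_kitchen_bay), open(d_bay_hall)}

== RESULT ==
["have(k4)", "key_at(k2,office)", "locked(d_kitchen_bay)", "open(d_bay_hall)"]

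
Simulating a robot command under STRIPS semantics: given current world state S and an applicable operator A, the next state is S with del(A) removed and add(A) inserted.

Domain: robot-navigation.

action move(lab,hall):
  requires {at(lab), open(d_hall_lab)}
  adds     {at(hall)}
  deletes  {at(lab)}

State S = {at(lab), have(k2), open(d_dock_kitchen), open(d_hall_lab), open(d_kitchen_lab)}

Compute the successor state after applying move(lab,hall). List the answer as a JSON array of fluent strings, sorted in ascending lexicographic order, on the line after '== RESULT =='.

Progress:
  pre ⊆ S: {at(lab), open(d_hall_lab)} ⊆ S  — applicable
  S \ del = {have(k2), open(d_dock_kitchen), open(d_hall_lab), open(d_kitchen_lab)}
  ∪ add   = {at(hall), have(k2), open(d_dock_kitchen), open(d_hall_lab), open(d_kitchen_lab)}

== RESULT ==
["at(hall)", "have(k2)", "open(d_dock_kitchen)", "open(d_hall_lab)", "open(d_kitchen_lab)"]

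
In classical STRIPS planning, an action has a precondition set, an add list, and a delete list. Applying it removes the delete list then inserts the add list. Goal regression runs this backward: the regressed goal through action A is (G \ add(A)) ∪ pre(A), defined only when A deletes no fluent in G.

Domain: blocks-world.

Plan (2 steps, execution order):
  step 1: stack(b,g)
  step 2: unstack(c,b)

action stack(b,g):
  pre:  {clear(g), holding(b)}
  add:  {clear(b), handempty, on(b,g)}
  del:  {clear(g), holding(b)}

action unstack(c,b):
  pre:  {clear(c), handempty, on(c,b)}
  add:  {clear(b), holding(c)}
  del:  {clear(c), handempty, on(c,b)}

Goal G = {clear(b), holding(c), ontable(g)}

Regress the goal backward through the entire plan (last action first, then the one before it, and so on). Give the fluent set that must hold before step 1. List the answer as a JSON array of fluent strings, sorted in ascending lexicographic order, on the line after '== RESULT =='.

Work backward from the goal:
  through step 2 (unstack(c,b)): drop {clear(b), holding(c)}, keep {ontable(g)}, require {clear(c), handempty, on(c,b)}
    → {clear(c), handempty, on(c,b), ontable(g)}
  through step 1 (stack(b,g)): drop {handempty}, keep {clear(c), on(c,b), ontable(g)}, require {clear(g), holding(b)}
    → {clear(c), clear(g), holding(b), on(c,b), ontable(g)}

== RESULT ==
["clear(c)", "clear(g)", "holding(b)", "on(c,b)", "ontable(g)"]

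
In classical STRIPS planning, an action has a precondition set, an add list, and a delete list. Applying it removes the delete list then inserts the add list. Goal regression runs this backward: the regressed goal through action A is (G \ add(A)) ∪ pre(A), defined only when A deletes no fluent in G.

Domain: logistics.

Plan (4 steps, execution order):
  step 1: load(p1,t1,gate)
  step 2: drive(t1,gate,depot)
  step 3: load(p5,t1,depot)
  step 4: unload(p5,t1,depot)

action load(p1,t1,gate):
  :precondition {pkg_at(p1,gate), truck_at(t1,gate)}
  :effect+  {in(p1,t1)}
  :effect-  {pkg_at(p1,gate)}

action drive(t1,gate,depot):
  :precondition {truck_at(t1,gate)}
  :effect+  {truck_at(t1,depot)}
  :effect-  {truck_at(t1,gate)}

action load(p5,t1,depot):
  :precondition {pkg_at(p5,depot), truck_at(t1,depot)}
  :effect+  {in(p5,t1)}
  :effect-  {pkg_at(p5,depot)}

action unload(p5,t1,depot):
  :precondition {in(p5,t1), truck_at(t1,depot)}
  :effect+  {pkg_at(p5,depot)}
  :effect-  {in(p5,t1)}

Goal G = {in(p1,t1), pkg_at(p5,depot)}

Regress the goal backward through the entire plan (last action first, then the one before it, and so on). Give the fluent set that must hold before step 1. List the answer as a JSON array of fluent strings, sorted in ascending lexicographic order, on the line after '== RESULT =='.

Work backward from the goal:
  through step 4 (unload(p5,t1,depot)): drop {pkg_at(p5,depot)}, keep {in(p1,t1)}, require {in(p5,t1), truck_at(t1,depot)}
    → {in(p1,t1), in(p5,t1), truck_at(t1,depot)}
  through step 3 (load(p5,t1,depot)): drop {in(p5,t1)}, keep {in(p1,t1), truck_at(t1,depot)}, require {pkg_at(p5,depot), truck_at(t1,depot)}
    → {in(p1,t1), pkg_at(p5,depot), truck_at(t1,depot)}
  through step 2 (drive(t1,gate,depot)): drop {truck_at(t1,depot)}, keep {in(p1,t1), pkg_at(p5,depot)}, require {truck_at(t1,gate)}
    → {in(p1,t1), pkg_at(p5,depot), truck_at(t1,gate)}
  through step 1 (load(p1,t1,gate)): drop {in(p1,t1)}, keep {pkg_at(p5,depot), truck_at(t1,gate)}, require {pkg_at(p1,gate), truck_at(t1,gate)}
    → {pkg_at(p1,gate), pkg_at(p5,depot), truck_at(t1,gate)}

== RESULT ==
["pkg_at(p1,gate)", "pkg_at(p5,depot)", "truck_at(t1,gate)"]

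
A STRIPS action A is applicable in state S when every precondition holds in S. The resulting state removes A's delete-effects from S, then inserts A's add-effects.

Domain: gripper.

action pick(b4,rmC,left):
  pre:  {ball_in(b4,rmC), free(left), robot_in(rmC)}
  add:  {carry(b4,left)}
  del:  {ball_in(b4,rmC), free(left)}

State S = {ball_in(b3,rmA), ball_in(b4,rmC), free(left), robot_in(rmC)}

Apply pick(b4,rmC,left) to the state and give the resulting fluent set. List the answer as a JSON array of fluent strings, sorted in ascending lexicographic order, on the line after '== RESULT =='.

Progress:
  pre ⊆ S: {ball_in(b4,rmC), free(left), robot_in(rmC)} ⊆ S  — applicable
  S \ del = {ball_in(b3,rmA), robot_in(rmC)}
  ∪ add   = {ball_in(b3,rmA), carry(b4,left), robot_in(rmC)}

== RESULT ==
["ball_in(b3,rmA)", "carry(b4,left)", "robot_in(rmC)"]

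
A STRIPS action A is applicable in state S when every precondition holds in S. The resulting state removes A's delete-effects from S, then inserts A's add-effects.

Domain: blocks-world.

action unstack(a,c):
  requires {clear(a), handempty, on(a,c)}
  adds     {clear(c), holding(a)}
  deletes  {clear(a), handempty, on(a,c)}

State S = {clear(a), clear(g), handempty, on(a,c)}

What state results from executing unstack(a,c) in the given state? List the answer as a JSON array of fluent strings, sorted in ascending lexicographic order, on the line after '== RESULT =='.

Progress:
  pre ⊆ S: {clear(a), handempty, on(a,c)} ⊆ S  — applicable
  S \ del = {clear(g)}
  ∪ add   = {clear(c), clear(g), holding(a)}

== RESULT ==
["clear(c)", "clear(g)", "holding(a)"]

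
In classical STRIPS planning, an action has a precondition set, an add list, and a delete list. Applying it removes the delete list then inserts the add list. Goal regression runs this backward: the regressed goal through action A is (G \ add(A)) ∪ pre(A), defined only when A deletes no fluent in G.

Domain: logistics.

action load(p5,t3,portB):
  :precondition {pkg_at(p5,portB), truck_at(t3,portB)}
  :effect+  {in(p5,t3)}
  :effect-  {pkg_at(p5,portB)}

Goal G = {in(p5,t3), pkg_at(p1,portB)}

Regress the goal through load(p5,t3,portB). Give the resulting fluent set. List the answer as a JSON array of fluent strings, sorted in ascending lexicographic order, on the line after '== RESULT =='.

Regress:
  G ∩ del = {}  (empty — regression defined)
  G \ add = {in(p5,t3), pkg_at(p1,portB)} \ {in(p5,t3)} = {pkg_at(p1,portB)}
  ∪ pre   = {pkg_at(p1,portB)} ∪ {pkg_at(p5,portB), truck_at(t3,portB)}
          = {pkg_at(p1,portB), pkg_at(p5,portB), truck_at(t3,portB)}

== RESULT ==
["pkg_at(p1,portB)", "pkg_at(p5,portB)", "truck_at(t3,portB)"]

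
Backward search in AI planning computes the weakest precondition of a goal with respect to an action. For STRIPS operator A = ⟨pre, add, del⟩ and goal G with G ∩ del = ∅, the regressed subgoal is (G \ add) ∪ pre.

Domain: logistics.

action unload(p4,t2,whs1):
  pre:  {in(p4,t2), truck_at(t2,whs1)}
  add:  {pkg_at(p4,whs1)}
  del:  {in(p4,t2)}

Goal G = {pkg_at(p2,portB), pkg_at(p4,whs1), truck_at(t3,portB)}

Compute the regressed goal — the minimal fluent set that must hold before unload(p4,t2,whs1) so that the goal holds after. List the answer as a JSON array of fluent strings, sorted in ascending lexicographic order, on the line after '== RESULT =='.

Compute (G \ add) ∪ pre:
  G ∩ del = {}  (empty — regression defined)
  G \ add = {pkg_at(p2,portB), pkg_at(p4,whs1), truck_at(t3,portB)} \ {pkg_at(p4,whs1)} = {pkg_at(p2,portB), truck_at(t3,portB)}
  ∪ pre   = {pkg_at(p2,portB), truck_at(t3,portB)} ∪ {in(p4,t2), truck_at(t2,whs1)}
          = {in(p4,t2), pkg_at(p2,portB), truck_at(t2,whs1), truck_at(t3,portB)}

== RESULT ==
["in(p4,t2)", "pkg_at(p2,portB)", "truck_at(t2,whs1)", "truck_at(t3,portB)"]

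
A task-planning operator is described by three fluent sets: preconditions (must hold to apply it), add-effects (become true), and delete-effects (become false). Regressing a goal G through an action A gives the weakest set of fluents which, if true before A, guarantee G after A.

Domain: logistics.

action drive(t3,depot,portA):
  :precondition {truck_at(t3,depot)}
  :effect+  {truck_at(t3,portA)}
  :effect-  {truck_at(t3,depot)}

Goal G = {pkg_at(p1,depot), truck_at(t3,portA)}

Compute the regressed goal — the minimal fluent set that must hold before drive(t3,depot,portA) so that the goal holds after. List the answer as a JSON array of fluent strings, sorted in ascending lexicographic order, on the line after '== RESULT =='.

Regress:
  G ∩ del = {}  (empty — regression defined)
  G \ add = {pkg_at(p1,depot), truck_at(t3,portA)} \ {truck_at(t3,portA)} = {pkg_at(p1,depot)}
  ∪ pre   = {pkg_at(p1,depot)} ∪ {truck_at(t3,depot)}
          = {pkg_at(p1,depot), truck_at(t3,depot)}

== RESULT ==
["pkg_at(p1,depot)", "truck_at(t3,depot)"]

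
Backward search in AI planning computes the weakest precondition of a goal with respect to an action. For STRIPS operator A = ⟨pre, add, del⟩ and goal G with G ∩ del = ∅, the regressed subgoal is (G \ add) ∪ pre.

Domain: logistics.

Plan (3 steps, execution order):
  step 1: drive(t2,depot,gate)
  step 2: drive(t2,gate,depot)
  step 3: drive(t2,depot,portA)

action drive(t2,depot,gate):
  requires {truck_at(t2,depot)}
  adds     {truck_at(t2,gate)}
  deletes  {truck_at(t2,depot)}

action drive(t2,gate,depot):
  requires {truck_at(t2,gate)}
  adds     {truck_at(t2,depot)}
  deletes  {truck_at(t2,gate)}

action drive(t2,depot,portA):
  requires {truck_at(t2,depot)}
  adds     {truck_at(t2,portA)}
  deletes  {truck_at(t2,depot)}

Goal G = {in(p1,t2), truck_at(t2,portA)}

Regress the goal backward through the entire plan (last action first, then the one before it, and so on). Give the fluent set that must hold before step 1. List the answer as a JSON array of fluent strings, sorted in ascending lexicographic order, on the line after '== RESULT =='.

Regress step by step:
  through step 3 (drive(t2,depot,portA)): drop {truck_at(t2,portA)}, keep {in(p1,t2)}, require {truck_at(t2,depot)}
    → {in(p1,t2), truck_at(t2,depot)}
  through step 2 (drive(t2,gate,depot)): drop {truck_at(t2,depot)}, keep {in(p1,t2)}, require {truck_at(t2,gate)}
    → {in(p1,t2), truck_at(t2,gate)}
  through step 1 (drive(t2,depot,gate)): drop {truck_at(t2,gate)}, keep {in(p1,t2)}, require {truck_at(t2,depot)}
    → {in(p1,t2), truck_at(t2,depot)}

== RESULT ==
["in(p1,t2)", "truck_at(t2,depot)"]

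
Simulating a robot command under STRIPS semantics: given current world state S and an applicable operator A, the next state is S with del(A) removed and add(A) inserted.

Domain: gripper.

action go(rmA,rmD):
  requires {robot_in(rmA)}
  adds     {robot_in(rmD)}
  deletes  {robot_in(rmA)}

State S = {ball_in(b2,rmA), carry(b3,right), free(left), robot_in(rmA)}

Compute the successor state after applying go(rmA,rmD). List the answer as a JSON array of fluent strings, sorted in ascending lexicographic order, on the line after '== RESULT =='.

Compute (S \ del) ∪ add:
  pre ⊆ S: {robot_in(rmA)} ⊆ S  — applicable
  S \ del = {ball_in(b2,rmA), carry(b3,right), free(left)}
  ∪ add   = {ball_in(b2,rmA), carry(b3,right), free(left), robot_in(rmD)}

== RESULT ==
["ball_in(b2,rmA)", "carry(b3,right)", "free(left)", "robot_in(rmD)"]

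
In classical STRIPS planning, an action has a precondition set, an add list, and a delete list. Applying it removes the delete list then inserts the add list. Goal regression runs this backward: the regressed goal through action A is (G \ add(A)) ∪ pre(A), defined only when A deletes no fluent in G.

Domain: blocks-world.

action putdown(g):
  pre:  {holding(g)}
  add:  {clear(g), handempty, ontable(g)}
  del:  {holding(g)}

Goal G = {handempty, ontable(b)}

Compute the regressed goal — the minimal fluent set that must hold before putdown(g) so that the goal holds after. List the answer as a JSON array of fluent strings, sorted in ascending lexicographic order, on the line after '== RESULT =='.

Regress:
  G ∩ del = {}  (empty — regression defined)
  G \ add = {handempty, ontable(b)} \ {clear(g), handempty, ontable(g)} = {ontable(b)}
  ∪ pre   = {ontable(b)} ∪ {holding(g)}
          = {holding(g), ontable(b)}

== RESULT ==
["holding(g)", "ontable(b)"]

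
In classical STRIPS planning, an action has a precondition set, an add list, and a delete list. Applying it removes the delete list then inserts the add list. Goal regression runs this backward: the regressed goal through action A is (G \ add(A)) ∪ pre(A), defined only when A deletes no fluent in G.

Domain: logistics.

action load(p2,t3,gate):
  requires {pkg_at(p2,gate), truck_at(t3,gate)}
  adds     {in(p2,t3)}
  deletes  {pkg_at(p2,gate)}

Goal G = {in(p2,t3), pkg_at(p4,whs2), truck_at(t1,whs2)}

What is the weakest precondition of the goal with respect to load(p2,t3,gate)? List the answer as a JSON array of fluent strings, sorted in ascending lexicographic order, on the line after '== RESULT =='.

Regress:
  G ∩ del = {}  (empty — regression defined)
  G \ add = {in(p2,t3), pkg_at(p4,whs2), truck_at(t1,whs2)} \ {in(p2,t3)} = {pkg_at(p4,whs2), truck_at(t1,whs2)}
  ∪ pre   = {pkg_at(p4,whs2), truck_at(t1,whs2)} ∪ {pkg_at(p2,gate), truck_at(t3,gate)}
          = {pkg_at(p2,gate), pkg_at(p4,whs2), truck_at(t1,whs2), truck_at(t3,gate)}

== RESULT ==
["pkg_at(p2,gate)", "pkg_at(p4,whs2)", "truck_at(t1,whs2)", "truck_at(t3,gate)"]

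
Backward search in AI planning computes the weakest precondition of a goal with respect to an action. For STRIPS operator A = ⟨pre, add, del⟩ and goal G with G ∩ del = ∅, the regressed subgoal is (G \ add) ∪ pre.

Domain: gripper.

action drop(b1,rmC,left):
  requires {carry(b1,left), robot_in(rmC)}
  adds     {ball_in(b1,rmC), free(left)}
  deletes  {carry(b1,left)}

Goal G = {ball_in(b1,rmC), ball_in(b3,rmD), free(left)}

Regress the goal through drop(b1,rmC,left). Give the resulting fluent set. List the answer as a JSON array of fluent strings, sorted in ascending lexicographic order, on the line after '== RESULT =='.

Regress:
  G ∩ del = {}  (empty — regression defined)
  G \ add = {ball_in(b1,rmC), ball_in(b3,rmD), free(left)} \ {ball_in(b1,rmC), free(left)} = {ball_in(b3,rmD)}
  ∪ pre   = {ball_in(b3,rmD)} ∪ {carry(b1,left), robot_in(rmC)}
          = {ball_in(b3,rmD), carry(b1,left), robot_in(rmC)}

== RESULT ==
["ball_in(b3,rmD)", "carry(b1,left)", "robot_in(rmC)"]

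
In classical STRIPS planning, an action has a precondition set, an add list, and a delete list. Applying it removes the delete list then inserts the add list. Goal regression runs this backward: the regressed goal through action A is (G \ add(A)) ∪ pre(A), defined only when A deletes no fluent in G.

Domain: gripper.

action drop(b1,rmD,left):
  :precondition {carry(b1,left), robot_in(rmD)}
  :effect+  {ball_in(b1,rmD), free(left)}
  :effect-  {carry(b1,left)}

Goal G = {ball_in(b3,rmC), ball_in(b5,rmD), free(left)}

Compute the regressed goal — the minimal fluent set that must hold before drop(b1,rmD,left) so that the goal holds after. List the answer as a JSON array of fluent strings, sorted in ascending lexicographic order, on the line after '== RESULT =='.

Regress:
  G ∩ del = {}  (empty — regression defined)
  G \ add = {ball_in(b3,rmC), ball_in(b5,rmD), free(left)} \ {ball_in(b1,rmD), free(left)} = {ball_in(b3,rmC), ball_in(b5,rmD)}
  ∪ pre   = {ball_in(b3,rmC), ball_in(b5,rmD)} ∪ {carry(b1,left), robot_in(rmD)}
          = {ball_in(b3,rmC), ball_in(b5,rmD), carry(b1,left), robot_in(rmD)}

== RESULT ==
["ball_in(b3,rmC)", "ball_in(b5,rmD)", "carry(b1,left)", "robot_in(rmD)"]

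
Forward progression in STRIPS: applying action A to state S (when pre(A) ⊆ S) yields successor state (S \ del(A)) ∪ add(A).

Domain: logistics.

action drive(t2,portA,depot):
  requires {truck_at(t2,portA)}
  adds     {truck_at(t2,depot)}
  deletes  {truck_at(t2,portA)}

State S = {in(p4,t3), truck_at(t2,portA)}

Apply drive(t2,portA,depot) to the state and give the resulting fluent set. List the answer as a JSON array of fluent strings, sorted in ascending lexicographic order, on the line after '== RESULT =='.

Progress:
  pre ⊆ S: {truck_at(t2,portA)} ⊆ S  — applicable
  S \ del = {in(p4,t3)}
  ∪ add   = {in(p4,t3), truck_at(t2,depot)}

== RESULT ==
["in(p4,t3)", "truck_at(t2,depot)"]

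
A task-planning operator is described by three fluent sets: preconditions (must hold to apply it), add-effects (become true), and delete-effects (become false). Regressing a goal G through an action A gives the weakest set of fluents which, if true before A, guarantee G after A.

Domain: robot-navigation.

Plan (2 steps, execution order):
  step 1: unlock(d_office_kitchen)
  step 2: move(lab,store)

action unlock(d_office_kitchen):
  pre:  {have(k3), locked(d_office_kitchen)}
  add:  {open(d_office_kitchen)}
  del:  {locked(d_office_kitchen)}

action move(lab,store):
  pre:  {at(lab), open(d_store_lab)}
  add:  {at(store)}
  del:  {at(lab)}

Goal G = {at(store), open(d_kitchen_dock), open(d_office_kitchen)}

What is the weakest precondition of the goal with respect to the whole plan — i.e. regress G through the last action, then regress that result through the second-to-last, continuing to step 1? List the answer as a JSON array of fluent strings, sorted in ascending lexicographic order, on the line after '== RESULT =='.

Regress step by step:
  through step 2 (move(lab,store)): drop {at(store)}, keep {open(d_kitchen_dock), open(d_office_kitchen)}, require {at(lab), open(d_store_lab)}
    → {at(lab), open(d_kitchen_dock), open(d_office_kitchen), open(d_store_lab)}
  through step 1 (unlock(d_office_kitchen)): drop {open(d_office_kitchen)}, keep {at(lab), open(d_kitchen_dock), open(d_store_lab)}, require {have(k3), locked(d_office_kitchen)}
    → {at(lab), have(k3), locked(d_office_kitchen), open(d_kitchen_dock), open(d_store_lab)}

== RESULT ==
["at(lab)", "have(k3)", "locked(d_office_kitchen)", "open(d_kitchen_dock)", "open(d_store_lab)"]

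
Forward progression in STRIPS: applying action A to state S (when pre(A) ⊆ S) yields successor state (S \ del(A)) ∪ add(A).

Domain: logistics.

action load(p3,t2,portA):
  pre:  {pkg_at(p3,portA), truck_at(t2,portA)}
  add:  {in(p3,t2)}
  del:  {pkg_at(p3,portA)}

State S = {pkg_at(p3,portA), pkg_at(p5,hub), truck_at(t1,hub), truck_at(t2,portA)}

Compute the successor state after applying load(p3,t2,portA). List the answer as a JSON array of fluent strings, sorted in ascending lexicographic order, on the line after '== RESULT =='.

Progress:
  pre ⊆ S: {pkg_at(p3,portA), truck_at(t2,portA)} ⊆ S  — applicable
  S \ del = {pkg_at(p5,hub), truck_at(t1,hub), truck_at(t2,portA)}
  ∪ add   = {in(p3,t2), pkg_at(p5,hub), truck_at(t1,hub), truck_at(t2,portA)}

== RESULT ==
["in(p3,t2)", "pkg_at(p5,hub)", "truck_at(t1,hub)", "truck_at(t2,portA)"]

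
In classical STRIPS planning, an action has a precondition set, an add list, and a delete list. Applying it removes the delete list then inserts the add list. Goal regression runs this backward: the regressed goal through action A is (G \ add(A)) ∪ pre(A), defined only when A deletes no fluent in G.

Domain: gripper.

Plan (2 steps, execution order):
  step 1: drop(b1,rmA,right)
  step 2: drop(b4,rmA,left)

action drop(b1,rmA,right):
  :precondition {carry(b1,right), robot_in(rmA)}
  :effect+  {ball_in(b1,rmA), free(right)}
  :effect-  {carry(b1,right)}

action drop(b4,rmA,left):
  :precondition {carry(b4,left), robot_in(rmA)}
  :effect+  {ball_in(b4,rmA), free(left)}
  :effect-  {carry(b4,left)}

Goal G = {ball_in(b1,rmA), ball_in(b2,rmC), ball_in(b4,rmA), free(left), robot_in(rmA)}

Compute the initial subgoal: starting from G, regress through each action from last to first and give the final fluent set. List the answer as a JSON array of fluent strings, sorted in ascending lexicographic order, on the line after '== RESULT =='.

Regress step by step:
  through step 2 (drop(b4,rmA,left)): drop {ball_in(b4,rmA), free(left)}, keep {ball_in(b1,rmA), ball_in(b2,rmC), robot_in(rmA)}, require {carry(b4,left), robot_in(rmA)}
    → {ball_in(b1,rmA), ball_in(b2,rmC), carry(b4,left), robot_in(rmA)}
  through step 1 (drop(b1,rmA,right)): drop {ball_in(b1,rmA)}, keep {ball_in(b2,rmC), carry(b4,left), robot_in(rmA)}, require {carry(b1,right), robot_in(rmA)}
    → {ball_in(b2,rmC), carry(b1,right), carry(b4,left), robot_in(rmA)}

== RESULT ==
["ball_in(b2,rmC)", "carry(b1,right)", "carry(b4,left)", "robot_in(rmA)"]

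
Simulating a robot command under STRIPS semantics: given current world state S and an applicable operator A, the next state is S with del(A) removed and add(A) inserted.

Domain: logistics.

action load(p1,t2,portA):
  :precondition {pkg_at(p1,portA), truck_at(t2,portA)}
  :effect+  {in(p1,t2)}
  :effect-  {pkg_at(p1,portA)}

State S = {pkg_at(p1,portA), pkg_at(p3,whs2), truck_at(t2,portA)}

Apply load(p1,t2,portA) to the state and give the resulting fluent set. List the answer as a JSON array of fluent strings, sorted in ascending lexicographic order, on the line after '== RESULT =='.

Progress:
  pre ⊆ S: {pkg_at(p1,portA), truck_at(t2,portA)} ⊆ S  — applicable
  S \ del = {pkg_at(p3,whs2), truck_at(t2,portA)}
  ∪ add   = {in(p1,t2), pkg_at(p3,whs2), truck_at(t2,portA)}

== RESULT ==
["in(p1,t2)", "pkg_at(p3,whs2)", "truck_at(t2,portA)"]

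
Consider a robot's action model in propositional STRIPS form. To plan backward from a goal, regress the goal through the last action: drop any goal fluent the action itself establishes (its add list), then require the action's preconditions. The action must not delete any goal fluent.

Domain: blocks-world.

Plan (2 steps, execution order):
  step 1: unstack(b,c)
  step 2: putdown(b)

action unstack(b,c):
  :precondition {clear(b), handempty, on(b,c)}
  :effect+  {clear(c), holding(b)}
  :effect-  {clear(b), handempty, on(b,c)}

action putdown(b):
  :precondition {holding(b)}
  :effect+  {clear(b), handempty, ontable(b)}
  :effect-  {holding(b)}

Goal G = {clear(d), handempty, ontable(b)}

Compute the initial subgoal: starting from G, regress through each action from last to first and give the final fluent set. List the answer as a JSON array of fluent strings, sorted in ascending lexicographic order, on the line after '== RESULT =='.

Work backward from the goal:
  through step 2 (putdown(b)): drop {handempty, ontable(b)}, keep {clear(d)}, require {holding(b)}
    → {clear(d), holding(b)}
  through step 1 (unstack(b,c)): drop {holding(b)}, keep {clear(d)}, require {clear(b), handempty, on(b,c)}
    → {clear(b), clear(d), handempty, on(b,c)}

== RESULT ==
["clear(b)", "clear(d)", "handempty", "on(b,c)"]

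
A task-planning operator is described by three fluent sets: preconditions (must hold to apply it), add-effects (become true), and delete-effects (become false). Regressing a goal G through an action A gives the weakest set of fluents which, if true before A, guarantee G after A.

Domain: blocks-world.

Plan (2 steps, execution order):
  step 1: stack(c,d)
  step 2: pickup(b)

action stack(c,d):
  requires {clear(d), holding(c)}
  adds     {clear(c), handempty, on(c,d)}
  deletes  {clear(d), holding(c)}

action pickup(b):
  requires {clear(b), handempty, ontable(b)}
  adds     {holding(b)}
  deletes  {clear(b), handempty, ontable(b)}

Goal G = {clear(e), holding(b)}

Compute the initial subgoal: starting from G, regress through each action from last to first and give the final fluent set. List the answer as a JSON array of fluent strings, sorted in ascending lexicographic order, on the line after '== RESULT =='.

Work backward from the goal:
  through step 2 (pickup(b)): drop {holding(b)}, keep {clear(e)}, require {clear(b), handempty, ontable(b)}
    → {clear(b), clear(e), handempty, ontable(b)}
  through step 1 (stack(c,d)): drop {handempty}, keep {clear(b), clear(e), ontable(b)}, require {clear(d), holding(c)}
    → {clear(b), clear(d), clear(e), holding(c), ontable(b)}

== RESULT ==
["clear(b)", "clear(d)", "clear(e)", "holding(c)", "ontable(b)"]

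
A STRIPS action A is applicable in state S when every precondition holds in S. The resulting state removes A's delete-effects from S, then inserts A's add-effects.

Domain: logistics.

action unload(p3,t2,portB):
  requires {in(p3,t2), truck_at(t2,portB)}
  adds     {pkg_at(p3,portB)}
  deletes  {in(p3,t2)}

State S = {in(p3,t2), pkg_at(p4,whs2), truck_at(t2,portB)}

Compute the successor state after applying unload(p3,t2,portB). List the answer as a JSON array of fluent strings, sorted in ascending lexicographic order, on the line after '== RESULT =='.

Progress:
  pre ⊆ S: {in(p3,t2), truck_at(t2,portB)} ⊆ S  — applicable
  S \ del = {pkg_at(p4,whs2), truck_at(t2,portB)}
  ∪ add   = {pkg_at(p3,portB), pkg_at(p4,whs2), truck_at(t2,portB)}

== RESULT ==
["pkg_at(p3,portB)", "pkg_at(p4,whs2)", "truck_at(t2,portB)"]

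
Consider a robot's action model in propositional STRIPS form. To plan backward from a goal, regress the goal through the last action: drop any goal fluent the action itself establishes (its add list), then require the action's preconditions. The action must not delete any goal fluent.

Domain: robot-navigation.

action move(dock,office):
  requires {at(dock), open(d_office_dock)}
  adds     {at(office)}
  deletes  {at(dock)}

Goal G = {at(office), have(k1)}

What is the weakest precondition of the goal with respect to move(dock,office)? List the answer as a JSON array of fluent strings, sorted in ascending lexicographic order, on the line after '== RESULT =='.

Regress:
  G ∩ del = {}  (empty — regression defined)
  G \ add = {at(office), have(k1)} \ {at(office)} = {have(k1)}
  ∪ pre   = {have(k1)} ∪ {at(dock), open(d_office_dock)}
          = {at(dock), have(k1), open(d_office_dock)}

== RESULT ==
["at(dock)", "have(k1)", "open(d_office_dock)"]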